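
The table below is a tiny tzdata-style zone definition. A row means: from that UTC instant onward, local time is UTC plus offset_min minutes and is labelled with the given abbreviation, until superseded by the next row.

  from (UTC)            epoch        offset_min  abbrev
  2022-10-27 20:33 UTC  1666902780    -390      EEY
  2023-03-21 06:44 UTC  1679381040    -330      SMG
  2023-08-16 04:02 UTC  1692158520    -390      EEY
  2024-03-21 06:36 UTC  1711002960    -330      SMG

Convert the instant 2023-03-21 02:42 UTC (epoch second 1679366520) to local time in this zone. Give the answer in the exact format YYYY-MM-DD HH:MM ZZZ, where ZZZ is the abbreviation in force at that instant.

2023-03-20 20:12 EEY

Query: 2023-03-21 02:42 UTC
Rule 1/4 (EEY, -06:30): 2022-10-27 20:33 UTC ≤ query < 2023-03-21 06:44 UTC
2·60 + 42 - 390 = -228 min
-228 = -1·1440 + 1212; 1212 = 20·60 + 12 → 20:12, 2023-03-21 - 1 day = 2023-03-20
→ 2023-03-20 20:12 EEY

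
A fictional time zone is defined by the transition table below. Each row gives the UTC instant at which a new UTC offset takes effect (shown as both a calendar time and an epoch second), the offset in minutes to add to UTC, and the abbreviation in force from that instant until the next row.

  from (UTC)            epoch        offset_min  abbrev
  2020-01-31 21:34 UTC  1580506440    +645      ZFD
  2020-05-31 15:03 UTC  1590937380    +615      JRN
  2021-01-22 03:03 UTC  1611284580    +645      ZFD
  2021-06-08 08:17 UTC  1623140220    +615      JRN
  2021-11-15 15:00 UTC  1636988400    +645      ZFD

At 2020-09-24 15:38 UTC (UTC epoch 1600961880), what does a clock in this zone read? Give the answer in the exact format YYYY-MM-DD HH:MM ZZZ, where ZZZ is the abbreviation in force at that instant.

Query: 2020-09-24 15:38 UTC
Rule 2/5 (JRN, +10:15): 2020-05-31 15:03 UTC ≤ query < 2021-01-22 03:03 UTC
15·60 + 38 + 615 = 1553 min
1553 = 1·1440 + 113; 113 = 1·60 + 53 → 01:53, 2020-09-24 + 1 day = 2020-09-25
→ 2020-09-25 01:53 JRN

2020-09-25 01:53 JRN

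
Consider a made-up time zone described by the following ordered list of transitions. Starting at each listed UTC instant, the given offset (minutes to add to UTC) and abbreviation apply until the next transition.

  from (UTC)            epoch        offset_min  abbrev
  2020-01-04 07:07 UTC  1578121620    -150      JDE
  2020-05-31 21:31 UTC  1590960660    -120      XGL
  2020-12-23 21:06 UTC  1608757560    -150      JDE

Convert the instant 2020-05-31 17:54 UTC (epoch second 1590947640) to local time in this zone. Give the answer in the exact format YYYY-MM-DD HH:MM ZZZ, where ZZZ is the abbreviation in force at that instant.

Query: 2020-05-31 17:54 UTC
Rule 1/3 (JDE, -02:30): 2020-01-04 07:07 UTC ≤ query < 2020-05-31 21:31 UTC
17·60 + 54 - 150 = 924 min
924 = 0·1440 + 924; 924 = 15·60 + 24 → 15:24, same day
→ 2020-05-31 15:24 JDE

2020-05-31 15:24 JDE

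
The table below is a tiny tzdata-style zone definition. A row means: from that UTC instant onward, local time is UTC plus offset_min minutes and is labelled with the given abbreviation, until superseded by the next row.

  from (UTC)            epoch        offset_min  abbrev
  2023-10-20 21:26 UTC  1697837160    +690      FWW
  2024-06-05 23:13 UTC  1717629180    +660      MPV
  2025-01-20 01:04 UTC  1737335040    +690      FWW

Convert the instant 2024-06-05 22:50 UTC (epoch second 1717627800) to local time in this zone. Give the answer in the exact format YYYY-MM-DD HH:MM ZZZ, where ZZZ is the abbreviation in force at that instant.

Query: 2024-06-05 22:50 UTC
Rule 1/3 (FWW, +11:30): 2023-10-20 21:26 UTC ≤ query < 2024-06-05 23:13 UTC
22·60 + 50 + 690 = 2060 min
2060 = 1·1440 + 620; 620 = 10·60 + 20 → 10:20, 2024-06-05 + 1 day = 2024-06-06
→ 2024-06-06 10:20 FWW

2024-06-06 10:20 FWW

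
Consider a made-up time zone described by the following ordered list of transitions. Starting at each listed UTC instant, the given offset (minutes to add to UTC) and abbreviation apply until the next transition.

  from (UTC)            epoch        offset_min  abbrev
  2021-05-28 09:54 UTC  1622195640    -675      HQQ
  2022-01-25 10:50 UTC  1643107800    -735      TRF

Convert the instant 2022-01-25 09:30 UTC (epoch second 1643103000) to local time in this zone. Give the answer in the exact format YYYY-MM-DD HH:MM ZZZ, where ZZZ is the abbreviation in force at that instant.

Query: 2022-01-25 09:30 UTC
Rule 1/2 (HQQ, -11:15): 2021-05-28 09:54 UTC ≤ query < 2022-01-25 10:50 UTC
9·60 + 30 - 675 = -105 min
-105 = -1·1440 + 1335; 1335 = 22·60 + 15 → 22:15, 2022-01-25 - 1 day = 2022-01-24
→ 2022-01-24 22:15 HQQ

2022-01-24 22:15 HQQ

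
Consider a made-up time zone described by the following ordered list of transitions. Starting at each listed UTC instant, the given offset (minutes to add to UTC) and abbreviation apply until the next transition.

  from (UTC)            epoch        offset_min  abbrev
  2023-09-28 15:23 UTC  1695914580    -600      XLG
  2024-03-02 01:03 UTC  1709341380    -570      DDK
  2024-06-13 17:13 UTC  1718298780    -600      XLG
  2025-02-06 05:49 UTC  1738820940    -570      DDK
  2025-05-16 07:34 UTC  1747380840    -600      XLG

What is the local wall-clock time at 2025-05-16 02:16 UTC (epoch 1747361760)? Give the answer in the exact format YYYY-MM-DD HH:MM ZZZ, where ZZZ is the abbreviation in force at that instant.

2025-05-15 16:46 DDK

Query: 2025-05-16 02:16 UTC
Rule 4/5 (DDK, -09:30): 2025-02-06 05:49 UTC ≤ query < 2025-05-16 07:34 UTC
2·60 + 16 - 570 = -434 min
-434 = -1·1440 + 1006; 1006 = 16·60 + 46 → 16:46, 2025-05-16 - 1 day = 2025-05-15
→ 2025-05-15 16:46 DDK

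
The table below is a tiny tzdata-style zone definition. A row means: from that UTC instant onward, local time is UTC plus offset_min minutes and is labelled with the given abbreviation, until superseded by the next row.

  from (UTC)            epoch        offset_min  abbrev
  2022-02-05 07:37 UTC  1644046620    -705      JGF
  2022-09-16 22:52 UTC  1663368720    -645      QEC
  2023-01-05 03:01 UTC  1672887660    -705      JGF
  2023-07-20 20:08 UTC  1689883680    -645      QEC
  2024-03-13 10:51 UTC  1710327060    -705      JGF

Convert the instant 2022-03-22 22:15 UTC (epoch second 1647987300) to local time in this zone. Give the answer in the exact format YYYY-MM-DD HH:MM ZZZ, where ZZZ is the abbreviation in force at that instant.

2022-03-22 10:30 JGF

Query: 2022-03-22 22:15 UTC
Rule 1/5 (JGF, -11:45): 2022-02-05 07:37 UTC ≤ query < 2022-09-16 22:52 UTC
22·60 + 15 - 705 = 630 min
630 = 0·1440 + 630; 630 = 10·60 + 30 → 10:30, same day
→ 2022-03-22 10:30 JGF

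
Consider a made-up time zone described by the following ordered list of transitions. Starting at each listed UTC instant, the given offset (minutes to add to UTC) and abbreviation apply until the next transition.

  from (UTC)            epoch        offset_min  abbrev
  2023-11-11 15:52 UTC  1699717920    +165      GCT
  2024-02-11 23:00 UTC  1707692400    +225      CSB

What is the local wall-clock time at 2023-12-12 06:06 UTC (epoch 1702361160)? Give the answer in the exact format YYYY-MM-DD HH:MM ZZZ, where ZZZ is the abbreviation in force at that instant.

2023-12-12 08:51 GCT

Query: 2023-12-12 06:06 UTC
Rule 1/2 (GCT, +02:45): 2023-11-11 15:52 UTC ≤ query < 2024-02-11 23:00 UTC
6·60 + 6 + 165 = 531 min
531 = 0·1440 + 531; 531 = 8·60 + 51 → 08:51, same day
→ 2023-12-12 08:51 GCT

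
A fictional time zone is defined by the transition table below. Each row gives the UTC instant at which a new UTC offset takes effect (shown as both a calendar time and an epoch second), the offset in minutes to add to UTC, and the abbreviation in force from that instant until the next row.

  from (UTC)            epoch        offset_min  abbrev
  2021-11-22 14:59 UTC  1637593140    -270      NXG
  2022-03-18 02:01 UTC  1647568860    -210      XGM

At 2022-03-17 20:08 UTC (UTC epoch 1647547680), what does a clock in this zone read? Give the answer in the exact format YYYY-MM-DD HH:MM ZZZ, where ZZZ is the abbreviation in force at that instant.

Query: 2022-03-17 20:08 UTC
Rule 1/2 (NXG, -04:30): 2021-11-22 14:59 UTC ≤ query < 2022-03-18 02:01 UTC
20·60 + 8 - 270 = 938 min
938 = 0·1440 + 938; 938 = 15·60 + 38 → 15:38, same day
→ 2022-03-17 15:38 NXG

2022-03-17 15:38 NXG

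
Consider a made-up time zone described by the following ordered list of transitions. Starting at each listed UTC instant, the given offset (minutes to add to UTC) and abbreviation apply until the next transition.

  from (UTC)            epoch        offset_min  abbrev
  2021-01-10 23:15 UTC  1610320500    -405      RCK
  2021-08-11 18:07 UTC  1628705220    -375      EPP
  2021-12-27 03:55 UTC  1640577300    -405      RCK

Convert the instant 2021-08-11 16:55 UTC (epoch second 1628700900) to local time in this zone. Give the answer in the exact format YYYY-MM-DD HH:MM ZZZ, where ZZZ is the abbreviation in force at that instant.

2021-08-11 10:10 RCK

Query: 2021-08-11 16:55 UTC
Rule 1/3 (RCK, -06:45): 2021-01-10 23:15 UTC ≤ query < 2021-08-11 18:07 UTC
16·60 + 55 - 405 = 610 min
610 = 0·1440 + 610; 610 = 10·60 + 10 → 10:10, same day
→ 2021-08-11 10:10 RCK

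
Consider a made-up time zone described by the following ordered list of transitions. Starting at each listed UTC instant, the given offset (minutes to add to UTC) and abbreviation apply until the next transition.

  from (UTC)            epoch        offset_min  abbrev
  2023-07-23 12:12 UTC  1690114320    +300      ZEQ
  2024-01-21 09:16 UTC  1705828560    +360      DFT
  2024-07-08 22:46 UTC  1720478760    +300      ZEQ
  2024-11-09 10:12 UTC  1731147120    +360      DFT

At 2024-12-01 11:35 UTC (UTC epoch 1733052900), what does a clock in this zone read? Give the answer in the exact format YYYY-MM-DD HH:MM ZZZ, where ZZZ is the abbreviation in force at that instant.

2024-12-01 17:35 DFT

Query: 2024-12-01 11:35 UTC
Rule 4/4 (DFT, +06:00): 2024-11-09 10:12 UTC ≤ query < +∞
11·60 + 35 + 360 = 1055 min
1055 = 0·1440 + 1055; 1055 = 17·60 + 35 → 17:35, same day
→ 2024-12-01 17:35 DFT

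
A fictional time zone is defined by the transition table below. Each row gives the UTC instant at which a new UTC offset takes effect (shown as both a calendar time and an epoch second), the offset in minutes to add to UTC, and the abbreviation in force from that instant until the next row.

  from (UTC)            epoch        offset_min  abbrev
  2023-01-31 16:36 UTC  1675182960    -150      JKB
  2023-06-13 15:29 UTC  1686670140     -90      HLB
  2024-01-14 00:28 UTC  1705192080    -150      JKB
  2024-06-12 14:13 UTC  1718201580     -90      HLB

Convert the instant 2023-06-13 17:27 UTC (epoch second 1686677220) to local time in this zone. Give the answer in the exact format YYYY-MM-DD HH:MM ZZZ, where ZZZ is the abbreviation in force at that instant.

2023-06-13 15:57 HLB

Query: 2023-06-13 17:27 UTC
Rule 2/4 (HLB, -01:30): 2023-06-13 15:29 UTC ≤ query < 2024-01-14 00:28 UTC
17·60 + 27 - 90 = 957 min
957 = 0·1440 + 957; 957 = 15·60 + 57 → 15:57, same day
→ 2023-06-13 15:57 HLB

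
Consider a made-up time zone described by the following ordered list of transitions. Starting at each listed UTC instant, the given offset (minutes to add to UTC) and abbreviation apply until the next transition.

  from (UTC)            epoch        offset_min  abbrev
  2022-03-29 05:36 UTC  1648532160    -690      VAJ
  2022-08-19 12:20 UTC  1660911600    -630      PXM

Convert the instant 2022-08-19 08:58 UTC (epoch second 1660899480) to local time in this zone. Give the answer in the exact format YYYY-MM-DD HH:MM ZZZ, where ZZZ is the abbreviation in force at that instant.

2022-08-18 21:28 VAJ

Query: 2022-08-19 08:58 UTC
Rule 1/2 (VAJ, -11:30): 2022-03-29 05:36 UTC ≤ query < 2022-08-19 12:20 UTC
8·60 + 58 - 690 = -152 min
-152 = -1·1440 + 1288; 1288 = 21·60 + 28 → 21:28, 2022-08-19 - 1 day = 2022-08-18
→ 2022-08-18 21:28 VAJ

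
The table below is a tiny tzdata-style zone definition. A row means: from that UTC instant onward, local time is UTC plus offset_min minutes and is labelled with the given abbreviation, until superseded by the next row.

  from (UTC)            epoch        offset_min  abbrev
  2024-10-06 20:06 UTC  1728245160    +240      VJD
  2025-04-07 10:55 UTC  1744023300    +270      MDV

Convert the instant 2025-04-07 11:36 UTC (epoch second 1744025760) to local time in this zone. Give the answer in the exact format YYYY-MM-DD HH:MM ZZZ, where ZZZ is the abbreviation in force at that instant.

Query: 2025-04-07 11:36 UTC
Rule 2/2 (MDV, +04:30): 2025-04-07 10:55 UTC ≤ query < +∞
11·60 + 36 + 270 = 966 min
966 = 0·1440 + 966; 966 = 16·60 + 6 → 16:06, same day
→ 2025-04-07 16:06 MDV

2025-04-07 16:06 MDV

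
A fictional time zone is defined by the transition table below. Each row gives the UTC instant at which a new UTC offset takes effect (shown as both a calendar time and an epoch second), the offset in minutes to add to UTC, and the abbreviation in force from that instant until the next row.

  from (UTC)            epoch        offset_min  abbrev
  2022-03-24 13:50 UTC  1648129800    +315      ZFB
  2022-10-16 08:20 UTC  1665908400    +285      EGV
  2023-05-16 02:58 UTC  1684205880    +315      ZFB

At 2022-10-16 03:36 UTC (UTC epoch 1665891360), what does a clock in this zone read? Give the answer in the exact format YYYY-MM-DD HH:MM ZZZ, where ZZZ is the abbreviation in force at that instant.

2022-10-16 08:51 ZFB

Query: 2022-10-16 03:36 UTC
Rule 1/3 (ZFB, +05:15): 2022-03-24 13:50 UTC ≤ query < 2022-10-16 08:20 UTC
3·60 + 36 + 315 = 531 min
531 = 0·1440 + 531; 531 = 8·60 + 51 → 08:51, same day
→ 2022-10-16 08:51 ZFB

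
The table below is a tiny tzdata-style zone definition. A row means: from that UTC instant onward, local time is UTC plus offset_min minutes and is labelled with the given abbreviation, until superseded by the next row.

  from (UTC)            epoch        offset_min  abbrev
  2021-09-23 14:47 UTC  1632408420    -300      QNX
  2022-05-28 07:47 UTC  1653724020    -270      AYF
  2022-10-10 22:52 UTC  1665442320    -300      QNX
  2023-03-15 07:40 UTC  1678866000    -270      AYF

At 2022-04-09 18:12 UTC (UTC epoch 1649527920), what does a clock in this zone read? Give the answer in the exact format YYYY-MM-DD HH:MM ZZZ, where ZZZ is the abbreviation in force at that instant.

Query: 2022-04-09 18:12 UTC
Rule 1/4 (QNX, -05:00): 2021-09-23 14:47 UTC ≤ query < 2022-05-28 07:47 UTC
18·60 + 12 - 300 = 792 min
792 = 0·1440 + 792; 792 = 13·60 + 12 → 13:12, same day
→ 2022-04-09 13:12 QNX

2022-04-09 13:12 QNX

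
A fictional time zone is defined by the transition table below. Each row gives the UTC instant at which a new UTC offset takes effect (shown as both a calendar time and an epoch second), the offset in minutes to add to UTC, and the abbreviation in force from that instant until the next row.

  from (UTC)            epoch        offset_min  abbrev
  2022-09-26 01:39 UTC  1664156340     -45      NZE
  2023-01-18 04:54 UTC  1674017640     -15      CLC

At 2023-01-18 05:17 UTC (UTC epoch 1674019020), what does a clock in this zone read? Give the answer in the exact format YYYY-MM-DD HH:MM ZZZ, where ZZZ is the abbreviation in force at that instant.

Query: 2023-01-18 05:17 UTC
Rule 2/2 (CLC, -00:15): 2023-01-18 04:54 UTC ≤ query < +∞
5·60 + 17 - 15 = 302 min
302 = 0·1440 + 302; 302 = 5·60 + 2 → 05:02, same day
→ 2023-01-18 05:02 CLC

2023-01-18 05:02 CLC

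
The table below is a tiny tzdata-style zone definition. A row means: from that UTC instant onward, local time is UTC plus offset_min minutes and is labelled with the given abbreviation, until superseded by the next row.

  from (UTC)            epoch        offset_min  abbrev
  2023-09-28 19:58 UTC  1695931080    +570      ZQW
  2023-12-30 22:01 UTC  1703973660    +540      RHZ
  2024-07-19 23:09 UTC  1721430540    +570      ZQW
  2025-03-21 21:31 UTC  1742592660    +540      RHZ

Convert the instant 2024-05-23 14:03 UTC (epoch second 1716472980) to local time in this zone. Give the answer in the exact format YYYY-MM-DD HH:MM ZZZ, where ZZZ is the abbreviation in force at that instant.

2024-05-23 23:03 RHZ

Query: 2024-05-23 14:03 UTC
Rule 2/4 (RHZ, +09:00): 2023-12-30 22:01 UTC ≤ query < 2024-07-19 23:09 UTC
14·60 + 3 + 540 = 1383 min
1383 = 0·1440 + 1383; 1383 = 23·60 + 3 → 23:03, same day
→ 2024-05-23 23:03 RHZ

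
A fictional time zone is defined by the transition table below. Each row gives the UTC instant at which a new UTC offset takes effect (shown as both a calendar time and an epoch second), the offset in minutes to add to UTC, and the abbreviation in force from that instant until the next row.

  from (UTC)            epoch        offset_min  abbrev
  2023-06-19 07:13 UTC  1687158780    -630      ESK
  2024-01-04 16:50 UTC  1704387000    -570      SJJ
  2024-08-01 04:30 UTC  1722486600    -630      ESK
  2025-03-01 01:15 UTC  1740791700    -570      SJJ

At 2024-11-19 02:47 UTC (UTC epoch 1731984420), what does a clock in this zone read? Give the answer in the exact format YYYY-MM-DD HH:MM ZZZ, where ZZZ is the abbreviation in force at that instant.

2024-11-18 16:17 ESK

Query: 2024-11-19 02:47 UTC
Rule 3/4 (ESK, -10:30): 2024-08-01 04:30 UTC ≤ query < 2025-03-01 01:15 UTC
2·60 + 47 - 630 = -463 min
-463 = -1·1440 + 977; 977 = 16·60 + 17 → 16:17, 2024-11-19 - 1 day = 2024-11-18
→ 2024-11-18 16:17 ESK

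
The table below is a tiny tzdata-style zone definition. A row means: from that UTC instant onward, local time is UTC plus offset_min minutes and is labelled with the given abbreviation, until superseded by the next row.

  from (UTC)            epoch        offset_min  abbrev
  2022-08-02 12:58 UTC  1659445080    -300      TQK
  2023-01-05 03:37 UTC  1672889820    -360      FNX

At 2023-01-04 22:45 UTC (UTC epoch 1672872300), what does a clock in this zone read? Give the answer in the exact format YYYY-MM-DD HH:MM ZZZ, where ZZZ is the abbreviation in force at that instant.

2023-01-04 17:45 TQK

Query: 2023-01-04 22:45 UTC
Rule 1/2 (TQK, -05:00): 2022-08-02 12:58 UTC ≤ query < 2023-01-05 03:37 UTC
22·60 + 45 - 300 = 1065 min
1065 = 0·1440 + 1065; 1065 = 17·60 + 45 → 17:45, same day
→ 2023-01-04 17:45 TQK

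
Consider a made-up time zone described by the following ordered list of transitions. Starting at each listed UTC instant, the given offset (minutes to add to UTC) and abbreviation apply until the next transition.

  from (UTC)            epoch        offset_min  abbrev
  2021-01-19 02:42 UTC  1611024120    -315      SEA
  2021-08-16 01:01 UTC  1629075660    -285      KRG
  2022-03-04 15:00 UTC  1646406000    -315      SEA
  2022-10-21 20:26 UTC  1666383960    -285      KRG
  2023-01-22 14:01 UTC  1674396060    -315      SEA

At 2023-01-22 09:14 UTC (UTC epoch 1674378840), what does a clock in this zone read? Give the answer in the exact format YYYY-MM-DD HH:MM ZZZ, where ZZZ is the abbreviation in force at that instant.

Query: 2023-01-22 09:14 UTC
Rule 4/5 (KRG, -04:45): 2022-10-21 20:26 UTC ≤ query < 2023-01-22 14:01 UTC
9·60 + 14 - 285 = 269 min
269 = 0·1440 + 269; 269 = 4·60 + 29 → 04:29, same day
→ 2023-01-22 04:29 KRG

2023-01-22 04:29 KRG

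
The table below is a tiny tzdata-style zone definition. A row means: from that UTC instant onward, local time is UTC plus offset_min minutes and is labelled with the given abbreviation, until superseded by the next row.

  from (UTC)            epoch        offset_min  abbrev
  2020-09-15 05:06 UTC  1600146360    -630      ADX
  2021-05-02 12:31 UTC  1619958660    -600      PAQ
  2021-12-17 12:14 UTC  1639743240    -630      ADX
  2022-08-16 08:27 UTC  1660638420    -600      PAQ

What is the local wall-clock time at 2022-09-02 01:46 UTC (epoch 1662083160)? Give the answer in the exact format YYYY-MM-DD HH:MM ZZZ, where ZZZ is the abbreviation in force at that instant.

Query: 2022-09-02 01:46 UTC
Rule 4/4 (PAQ, -10:00): 2022-08-16 08:27 UTC ≤ query < +∞
1·60 + 46 - 600 = -494 min
-494 = -1·1440 + 946; 946 = 15·60 + 46 → 15:46, 2022-09-02 - 1 day = 2022-09-01
→ 2022-09-01 15:46 PAQ

2022-09-01 15:46 PAQ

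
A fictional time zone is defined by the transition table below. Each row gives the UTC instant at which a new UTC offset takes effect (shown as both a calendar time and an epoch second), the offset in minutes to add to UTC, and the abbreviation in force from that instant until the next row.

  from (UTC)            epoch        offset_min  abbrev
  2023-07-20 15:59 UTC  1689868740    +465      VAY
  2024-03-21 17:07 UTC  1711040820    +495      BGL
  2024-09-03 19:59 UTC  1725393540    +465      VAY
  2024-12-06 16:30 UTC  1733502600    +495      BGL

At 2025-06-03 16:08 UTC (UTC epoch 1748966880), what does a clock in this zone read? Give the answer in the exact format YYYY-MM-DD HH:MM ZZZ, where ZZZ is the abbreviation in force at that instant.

Query: 2025-06-03 16:08 UTC
Rule 4/4 (BGL, +08:15): 2024-12-06 16:30 UTC ≤ query < +∞
16·60 + 8 + 495 = 1463 min
1463 = 1·1440 + 23; 23 = 0·60 + 23 → 00:23, 2025-06-03 + 1 day = 2025-06-04
→ 2025-06-04 00:23 BGL

2025-06-04 00:23 BGL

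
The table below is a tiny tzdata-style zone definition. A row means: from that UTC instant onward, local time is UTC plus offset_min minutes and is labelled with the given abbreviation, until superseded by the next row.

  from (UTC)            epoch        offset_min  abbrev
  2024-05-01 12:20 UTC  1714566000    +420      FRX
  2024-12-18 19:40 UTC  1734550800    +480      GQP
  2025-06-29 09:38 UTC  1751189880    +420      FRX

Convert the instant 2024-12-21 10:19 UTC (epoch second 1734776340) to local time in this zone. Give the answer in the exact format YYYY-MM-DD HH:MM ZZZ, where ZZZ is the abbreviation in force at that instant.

2024-12-21 18:19 GQP

Query: 2024-12-21 10:19 UTC
Rule 2/3 (GQP, +08:00): 2024-12-18 19:40 UTC ≤ query < 2025-06-29 09:38 UTC
10·60 + 19 + 480 = 1099 min
1099 = 0·1440 + 1099; 1099 = 18·60 + 19 → 18:19, same day
→ 2024-12-21 18:19 GQP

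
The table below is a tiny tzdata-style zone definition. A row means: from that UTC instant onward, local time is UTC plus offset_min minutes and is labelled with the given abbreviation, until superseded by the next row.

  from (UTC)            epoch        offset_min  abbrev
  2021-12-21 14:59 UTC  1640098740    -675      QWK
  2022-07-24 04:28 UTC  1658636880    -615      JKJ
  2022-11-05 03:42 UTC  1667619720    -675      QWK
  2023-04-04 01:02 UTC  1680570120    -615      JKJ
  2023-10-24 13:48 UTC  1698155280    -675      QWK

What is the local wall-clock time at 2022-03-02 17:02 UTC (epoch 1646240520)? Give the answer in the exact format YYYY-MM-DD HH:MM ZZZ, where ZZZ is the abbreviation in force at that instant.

2022-03-02 05:47 QWK

Query: 2022-03-02 17:02 UTC
Rule 1/5 (QWK, -11:15): 2021-12-21 14:59 UTC ≤ query < 2022-07-24 04:28 UTC
17·60 + 2 - 675 = 347 min
347 = 0·1440 + 347; 347 = 5·60 + 47 → 05:47, same day
→ 2022-03-02 05:47 QWK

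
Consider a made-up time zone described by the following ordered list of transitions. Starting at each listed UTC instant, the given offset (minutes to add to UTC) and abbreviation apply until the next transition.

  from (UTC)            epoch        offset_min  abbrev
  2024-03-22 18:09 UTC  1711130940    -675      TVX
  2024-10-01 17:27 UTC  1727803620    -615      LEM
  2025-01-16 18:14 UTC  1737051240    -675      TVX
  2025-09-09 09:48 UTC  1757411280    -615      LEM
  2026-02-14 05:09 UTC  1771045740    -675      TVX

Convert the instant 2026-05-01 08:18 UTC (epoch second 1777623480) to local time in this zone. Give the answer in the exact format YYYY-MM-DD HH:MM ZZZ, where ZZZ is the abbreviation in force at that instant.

Query: 2026-05-01 08:18 UTC
Rule 5/5 (TVX, -11:15): 2026-02-14 05:09 UTC ≤ query < +∞
8·60 + 18 - 675 = -177 min
-177 = -1·1440 + 1263; 1263 = 21·60 + 3 → 21:03, 2026-05-01 - 1 day = 2026-04-30
→ 2026-04-30 21:03 TVX

2026-04-30 21:03 TVX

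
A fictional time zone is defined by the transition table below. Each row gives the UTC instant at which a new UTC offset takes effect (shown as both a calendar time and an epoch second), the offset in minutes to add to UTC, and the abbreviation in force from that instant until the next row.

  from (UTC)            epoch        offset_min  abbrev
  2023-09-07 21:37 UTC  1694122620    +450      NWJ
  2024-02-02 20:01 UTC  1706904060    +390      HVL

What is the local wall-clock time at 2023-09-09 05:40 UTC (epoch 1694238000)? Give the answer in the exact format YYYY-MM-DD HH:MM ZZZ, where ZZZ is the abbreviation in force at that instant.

Query: 2023-09-09 05:40 UTC
Rule 1/2 (NWJ, +07:30): 2023-09-07 21:37 UTC ≤ query < 2024-02-02 20:01 UTC
5·60 + 40 + 450 = 790 min
790 = 0·1440 + 790; 790 = 13·60 + 10 → 13:10, same day
→ 2023-09-09 13:10 NWJ

2023-09-09 13:10 NWJ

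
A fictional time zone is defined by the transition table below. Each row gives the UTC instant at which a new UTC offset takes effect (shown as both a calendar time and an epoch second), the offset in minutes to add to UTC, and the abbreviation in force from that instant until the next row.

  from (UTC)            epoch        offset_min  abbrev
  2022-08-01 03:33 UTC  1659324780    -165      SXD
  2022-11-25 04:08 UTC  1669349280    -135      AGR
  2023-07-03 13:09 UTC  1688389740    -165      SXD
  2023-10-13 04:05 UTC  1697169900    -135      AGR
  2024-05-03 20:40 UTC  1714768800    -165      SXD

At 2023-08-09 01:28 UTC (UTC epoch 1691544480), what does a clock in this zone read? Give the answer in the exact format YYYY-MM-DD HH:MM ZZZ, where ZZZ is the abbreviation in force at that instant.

2023-08-08 22:43 SXD

Query: 2023-08-09 01:28 UTC
Rule 3/5 (SXD, -02:45): 2023-07-03 13:09 UTC ≤ query < 2023-10-13 04:05 UTC
1·60 + 28 - 165 = -77 min
-77 = -1·1440 + 1363; 1363 = 22·60 + 43 → 22:43, 2023-08-09 - 1 day = 2023-08-08
→ 2023-08-08 22:43 SXD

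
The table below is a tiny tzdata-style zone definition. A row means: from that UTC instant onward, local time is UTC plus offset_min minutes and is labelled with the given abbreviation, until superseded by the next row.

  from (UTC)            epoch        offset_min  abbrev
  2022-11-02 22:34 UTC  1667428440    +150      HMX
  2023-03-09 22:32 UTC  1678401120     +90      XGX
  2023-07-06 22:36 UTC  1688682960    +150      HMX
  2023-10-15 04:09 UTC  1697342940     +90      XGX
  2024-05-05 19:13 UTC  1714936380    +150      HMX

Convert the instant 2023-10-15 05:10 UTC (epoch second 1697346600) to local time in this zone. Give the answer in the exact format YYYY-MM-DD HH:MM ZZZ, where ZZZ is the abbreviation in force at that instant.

2023-10-15 06:40 XGX

Query: 2023-10-15 05:10 UTC
Rule 4/5 (XGX, +01:30): 2023-10-15 04:09 UTC ≤ query < 2024-05-05 19:13 UTC
5·60 + 10 + 90 = 400 min
400 = 0·1440 + 400; 400 = 6·60 + 40 → 06:40, same day
→ 2023-10-15 06:40 XGX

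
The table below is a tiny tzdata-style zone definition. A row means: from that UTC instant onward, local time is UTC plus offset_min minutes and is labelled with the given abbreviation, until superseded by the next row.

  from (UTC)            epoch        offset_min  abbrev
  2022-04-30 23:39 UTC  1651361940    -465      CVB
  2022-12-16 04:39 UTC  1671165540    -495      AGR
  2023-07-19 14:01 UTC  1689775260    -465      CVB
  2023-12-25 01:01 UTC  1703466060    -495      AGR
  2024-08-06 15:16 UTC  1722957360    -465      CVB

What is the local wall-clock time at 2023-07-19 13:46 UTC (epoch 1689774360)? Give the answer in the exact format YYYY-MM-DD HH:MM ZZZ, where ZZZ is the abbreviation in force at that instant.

Query: 2023-07-19 13:46 UTC
Rule 2/5 (AGR, -08:15): 2022-12-16 04:39 UTC ≤ query < 2023-07-19 14:01 UTC
13·60 + 46 - 495 = 331 min
331 = 0·1440 + 331; 331 = 5·60 + 31 → 05:31, same day
→ 2023-07-19 05:31 AGR

2023-07-19 05:31 AGR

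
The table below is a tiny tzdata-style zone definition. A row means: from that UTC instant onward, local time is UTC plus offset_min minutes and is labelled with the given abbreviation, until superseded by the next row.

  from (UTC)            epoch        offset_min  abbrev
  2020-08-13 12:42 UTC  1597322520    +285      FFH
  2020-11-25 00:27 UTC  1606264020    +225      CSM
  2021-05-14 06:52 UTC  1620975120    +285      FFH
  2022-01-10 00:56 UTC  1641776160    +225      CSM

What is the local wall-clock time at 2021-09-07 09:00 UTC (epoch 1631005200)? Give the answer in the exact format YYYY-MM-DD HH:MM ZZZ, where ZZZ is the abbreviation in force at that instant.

2021-09-07 13:45 FFH

Query: 2021-09-07 09:00 UTC
Rule 3/4 (FFH, +04:45): 2021-05-14 06:52 UTC ≤ query < 2022-01-10 00:56 UTC
9·60 + 0 + 285 = 825 min
825 = 0·1440 + 825; 825 = 13·60 + 45 → 13:45, same day
→ 2021-09-07 13:45 FFH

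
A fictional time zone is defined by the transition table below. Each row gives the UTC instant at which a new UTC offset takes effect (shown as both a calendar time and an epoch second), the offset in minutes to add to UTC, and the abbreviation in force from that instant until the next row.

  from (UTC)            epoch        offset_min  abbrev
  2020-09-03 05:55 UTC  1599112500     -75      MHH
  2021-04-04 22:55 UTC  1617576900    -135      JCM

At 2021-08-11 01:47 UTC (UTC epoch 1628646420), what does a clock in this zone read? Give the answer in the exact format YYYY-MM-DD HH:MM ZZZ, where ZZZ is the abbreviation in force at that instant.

Query: 2021-08-11 01:47 UTC
Rule 2/2 (JCM, -02:15): 2021-04-04 22:55 UTC ≤ query < +∞
1·60 + 47 - 135 = -28 min
-28 = -1·1440 + 1412; 1412 = 23·60 + 32 → 23:32, 2021-08-11 - 1 day = 2021-08-10
→ 2021-08-10 23:32 JCM

2021-08-10 23:32 JCM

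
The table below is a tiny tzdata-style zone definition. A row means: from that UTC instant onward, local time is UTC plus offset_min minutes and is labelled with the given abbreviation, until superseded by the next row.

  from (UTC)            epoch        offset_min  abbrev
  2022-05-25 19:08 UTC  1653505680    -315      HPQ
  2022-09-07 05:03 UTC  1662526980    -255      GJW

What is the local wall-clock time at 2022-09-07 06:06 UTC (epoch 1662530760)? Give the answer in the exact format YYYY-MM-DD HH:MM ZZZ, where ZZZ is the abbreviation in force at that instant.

2022-09-07 01:51 GJW

Query: 2022-09-07 06:06 UTC
Rule 2/2 (GJW, -04:15): 2022-09-07 05:03 UTC ≤ query < +∞
6·60 + 6 - 255 = 111 min
111 = 0·1440 + 111; 111 = 1·60 + 51 → 01:51, same day
→ 2022-09-07 01:51 GJW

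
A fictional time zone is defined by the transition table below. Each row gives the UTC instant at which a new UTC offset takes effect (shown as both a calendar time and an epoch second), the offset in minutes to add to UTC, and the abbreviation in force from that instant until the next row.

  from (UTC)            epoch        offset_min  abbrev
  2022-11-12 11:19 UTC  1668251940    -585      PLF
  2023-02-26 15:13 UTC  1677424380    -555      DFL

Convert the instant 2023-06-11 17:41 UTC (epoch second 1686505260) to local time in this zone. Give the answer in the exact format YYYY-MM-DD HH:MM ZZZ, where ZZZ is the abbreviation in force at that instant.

2023-06-11 08:26 DFL

Query: 2023-06-11 17:41 UTC
Rule 2/2 (DFL, -09:15): 2023-02-26 15:13 UTC ≤ query < +∞
17·60 + 41 - 555 = 506 min
506 = 0·1440 + 506; 506 = 8·60 + 26 → 08:26, same day
→ 2023-06-11 08:26 DFL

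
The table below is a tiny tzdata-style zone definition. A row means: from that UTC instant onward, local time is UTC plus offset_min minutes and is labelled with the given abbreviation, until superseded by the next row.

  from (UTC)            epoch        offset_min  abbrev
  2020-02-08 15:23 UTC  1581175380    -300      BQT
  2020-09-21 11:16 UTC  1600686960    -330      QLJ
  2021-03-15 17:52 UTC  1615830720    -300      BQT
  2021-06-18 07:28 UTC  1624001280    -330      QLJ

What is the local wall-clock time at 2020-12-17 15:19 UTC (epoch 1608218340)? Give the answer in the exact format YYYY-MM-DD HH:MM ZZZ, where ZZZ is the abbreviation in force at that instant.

2020-12-17 09:49 QLJ

Query: 2020-12-17 15:19 UTC
Rule 2/4 (QLJ, -05:30): 2020-09-21 11:16 UTC ≤ query < 2021-03-15 17:52 UTC
15·60 + 19 - 330 = 589 min
589 = 0·1440 + 589; 589 = 9·60 + 49 → 09:49, same day
→ 2020-12-17 09:49 QLJ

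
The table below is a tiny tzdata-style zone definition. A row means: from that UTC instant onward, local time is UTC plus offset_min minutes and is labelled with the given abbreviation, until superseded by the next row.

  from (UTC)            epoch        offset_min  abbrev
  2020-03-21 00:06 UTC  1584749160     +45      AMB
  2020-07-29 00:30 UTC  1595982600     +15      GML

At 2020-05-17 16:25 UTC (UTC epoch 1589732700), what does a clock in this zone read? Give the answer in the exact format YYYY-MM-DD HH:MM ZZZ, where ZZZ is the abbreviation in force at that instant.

Query: 2020-05-17 16:25 UTC
Rule 1/2 (AMB, +00:45): 2020-03-21 00:06 UTC ≤ query < 2020-07-29 00:30 UTC
16·60 + 25 + 45 = 1030 min
1030 = 0·1440 + 1030; 1030 = 17·60 + 10 → 17:10, same day
→ 2020-05-17 17:10 AMB

2020-05-17 17:10 AMB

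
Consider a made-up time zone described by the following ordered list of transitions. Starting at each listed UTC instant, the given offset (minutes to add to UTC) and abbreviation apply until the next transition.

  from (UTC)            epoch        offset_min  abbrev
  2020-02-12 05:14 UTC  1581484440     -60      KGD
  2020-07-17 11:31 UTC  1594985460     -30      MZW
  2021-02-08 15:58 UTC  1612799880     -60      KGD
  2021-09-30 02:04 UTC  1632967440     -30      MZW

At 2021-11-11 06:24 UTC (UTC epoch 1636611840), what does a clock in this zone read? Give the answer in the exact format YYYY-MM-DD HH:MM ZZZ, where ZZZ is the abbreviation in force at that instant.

Query: 2021-11-11 06:24 UTC
Rule 4/4 (MZW, -00:30): 2021-09-30 02:04 UTC ≤ query < +∞
6·60 + 24 - 30 = 354 min
354 = 0·1440 + 354; 354 = 5·60 + 54 → 05:54, same day
→ 2021-11-11 05:54 MZW

2021-11-11 05:54 MZW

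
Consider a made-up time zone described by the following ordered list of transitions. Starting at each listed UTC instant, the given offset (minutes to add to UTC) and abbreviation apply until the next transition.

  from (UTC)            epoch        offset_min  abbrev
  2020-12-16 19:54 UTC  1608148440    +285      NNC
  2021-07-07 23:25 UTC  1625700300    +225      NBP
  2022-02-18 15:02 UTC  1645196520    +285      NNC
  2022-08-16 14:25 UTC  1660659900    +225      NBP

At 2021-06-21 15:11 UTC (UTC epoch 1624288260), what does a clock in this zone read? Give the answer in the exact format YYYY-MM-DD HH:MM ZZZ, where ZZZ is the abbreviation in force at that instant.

Query: 2021-06-21 15:11 UTC
Rule 1/4 (NNC, +04:45): 2020-12-16 19:54 UTC ≤ query < 2021-07-07 23:25 UTC
15·60 + 11 + 285 = 1196 min
1196 = 0·1440 + 1196; 1196 = 19·60 + 56 → 19:56, same day
→ 2021-06-21 19:56 NNC

2021-06-21 19:56 NNC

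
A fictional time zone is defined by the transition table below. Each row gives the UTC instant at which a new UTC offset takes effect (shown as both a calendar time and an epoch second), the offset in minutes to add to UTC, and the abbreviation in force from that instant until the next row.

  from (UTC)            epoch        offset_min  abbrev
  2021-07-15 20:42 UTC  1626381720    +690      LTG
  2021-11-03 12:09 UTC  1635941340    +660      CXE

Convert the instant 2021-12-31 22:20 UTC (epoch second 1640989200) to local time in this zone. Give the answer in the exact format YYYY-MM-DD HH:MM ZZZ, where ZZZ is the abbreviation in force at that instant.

2022-01-01 09:20 CXE

Query: 2021-12-31 22:20 UTC
Rule 2/2 (CXE, +11:00): 2021-11-03 12:09 UTC ≤ query < +∞
22·60 + 20 + 660 = 2000 min
2000 = 1·1440 + 560; 560 = 9·60 + 20 → 09:20, 2021-12-31 + 1 day = 2022-01-01
→ 2022-01-01 09:20 CXE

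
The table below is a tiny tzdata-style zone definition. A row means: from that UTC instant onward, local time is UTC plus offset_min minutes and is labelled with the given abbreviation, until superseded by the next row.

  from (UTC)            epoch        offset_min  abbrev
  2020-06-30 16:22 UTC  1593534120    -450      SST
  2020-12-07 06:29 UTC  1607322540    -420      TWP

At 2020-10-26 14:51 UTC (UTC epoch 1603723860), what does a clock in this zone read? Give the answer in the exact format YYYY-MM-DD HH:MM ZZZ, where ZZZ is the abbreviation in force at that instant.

2020-10-26 07:21 SST

Query: 2020-10-26 14:51 UTC
Rule 1/2 (SST, -07:30): 2020-06-30 16:22 UTC ≤ query < 2020-12-07 06:29 UTC
14·60 + 51 - 450 = 441 min
441 = 0·1440 + 441; 441 = 7·60 + 21 → 07:21, same day
→ 2020-10-26 07:21 SST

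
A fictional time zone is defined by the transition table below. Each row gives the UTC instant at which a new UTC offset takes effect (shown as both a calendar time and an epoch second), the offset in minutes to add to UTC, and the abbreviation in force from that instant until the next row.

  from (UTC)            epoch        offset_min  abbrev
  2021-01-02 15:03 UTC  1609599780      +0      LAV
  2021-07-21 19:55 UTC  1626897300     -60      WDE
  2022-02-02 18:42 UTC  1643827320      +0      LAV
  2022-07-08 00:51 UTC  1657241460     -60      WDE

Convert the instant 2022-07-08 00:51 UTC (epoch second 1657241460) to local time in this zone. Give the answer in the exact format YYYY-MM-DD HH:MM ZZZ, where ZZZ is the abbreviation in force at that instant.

2022-07-07 23:51 WDE

Query: 2022-07-08 00:51 UTC
Rule 4/4 (WDE, -01:00): 2022-07-08 00:51 UTC ≤ query < +∞
0·60 + 51 - 60 = -9 min
-9 = -1·1440 + 1431; 1431 = 23·60 + 51 → 23:51, 2022-07-08 - 1 day = 2022-07-07
→ 2022-07-07 23:51 WDE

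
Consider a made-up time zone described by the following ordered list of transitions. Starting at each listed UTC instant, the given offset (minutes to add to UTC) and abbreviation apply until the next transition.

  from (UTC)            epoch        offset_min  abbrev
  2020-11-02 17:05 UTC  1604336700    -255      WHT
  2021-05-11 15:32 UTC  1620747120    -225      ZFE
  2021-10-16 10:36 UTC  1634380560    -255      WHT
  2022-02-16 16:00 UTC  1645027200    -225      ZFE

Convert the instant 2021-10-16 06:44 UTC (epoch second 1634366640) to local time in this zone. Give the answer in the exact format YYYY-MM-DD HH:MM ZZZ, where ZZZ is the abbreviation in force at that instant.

Query: 2021-10-16 06:44 UTC
Rule 2/4 (ZFE, -03:45): 2021-05-11 15:32 UTC ≤ query < 2021-10-16 10:36 UTC
6·60 + 44 - 225 = 179 min
179 = 0·1440 + 179; 179 = 2·60 + 59 → 02:59, same day
→ 2021-10-16 02:59 ZFE

2021-10-16 02:59 ZFE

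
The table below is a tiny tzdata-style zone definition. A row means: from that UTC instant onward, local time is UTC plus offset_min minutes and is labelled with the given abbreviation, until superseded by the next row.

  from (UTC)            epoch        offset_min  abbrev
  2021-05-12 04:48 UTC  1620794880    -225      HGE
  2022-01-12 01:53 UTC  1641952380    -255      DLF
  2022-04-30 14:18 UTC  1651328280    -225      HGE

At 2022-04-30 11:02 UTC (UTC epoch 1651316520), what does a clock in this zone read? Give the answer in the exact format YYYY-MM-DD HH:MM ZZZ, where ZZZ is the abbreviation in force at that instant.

Query: 2022-04-30 11:02 UTC
Rule 2/3 (DLF, -04:15): 2022-01-12 01:53 UTC ≤ query < 2022-04-30 14:18 UTC
11·60 + 2 - 255 = 407 min
407 = 0·1440 + 407; 407 = 6·60 + 47 → 06:47, same day
→ 2022-04-30 06:47 DLF

2022-04-30 06:47 DLF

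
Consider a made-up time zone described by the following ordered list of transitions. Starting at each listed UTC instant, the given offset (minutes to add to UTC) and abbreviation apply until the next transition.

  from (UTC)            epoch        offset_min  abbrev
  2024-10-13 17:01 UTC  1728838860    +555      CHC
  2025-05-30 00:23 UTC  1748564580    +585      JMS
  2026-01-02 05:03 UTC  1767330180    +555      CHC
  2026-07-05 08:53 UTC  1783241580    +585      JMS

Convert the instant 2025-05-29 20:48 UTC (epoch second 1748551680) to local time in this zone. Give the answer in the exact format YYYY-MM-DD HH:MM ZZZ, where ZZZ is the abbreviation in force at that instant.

2025-05-30 06:03 CHC

Query: 2025-05-29 20:48 UTC
Rule 1/4 (CHC, +09:15): 2024-10-13 17:01 UTC ≤ query < 2025-05-30 00:23 UTC
20·60 + 48 + 555 = 1803 min
1803 = 1·1440 + 363; 363 = 6·60 + 3 → 06:03, 2025-05-29 + 1 day = 2025-05-30
→ 2025-05-30 06:03 CHC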